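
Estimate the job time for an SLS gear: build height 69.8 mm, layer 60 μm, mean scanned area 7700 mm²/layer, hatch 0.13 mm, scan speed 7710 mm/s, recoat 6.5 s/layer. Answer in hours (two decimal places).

Layer count = ceil(69.8 / 0.06) = 1164.
Scan path per layer = 7700 / 0.13 = 59230.8 mm.
Scan time per layer = 59230.8 / 7710, so 7.6823 s.
Layer cycle = 7.6823 + 6.5, so 14.1823 s.
Build time = 1164 × 14.1823 = 16508.1972 s = 4.59 hours.

4.59 hours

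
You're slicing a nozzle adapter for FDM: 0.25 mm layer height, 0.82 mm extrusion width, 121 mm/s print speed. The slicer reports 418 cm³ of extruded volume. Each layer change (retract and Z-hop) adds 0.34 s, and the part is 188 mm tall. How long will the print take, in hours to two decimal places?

4.75 hours

Line area: 0.25 × 0.82 → 0.205 mm².
Toolpath length = 418 cm³ / 0.205 mm² = 418000 / 0.205 = 2039024.4 mm.
Print-move time = 2039024.4 / 121 = 16851.4 s.
Number of layers: 188 / 0.25 → 752 (rounded up).
Non-print overhead: 752 × 0.34 → 255.68 s.
Total = 16851.4 + 255.68 = 17107.08 s = 4.75 hours.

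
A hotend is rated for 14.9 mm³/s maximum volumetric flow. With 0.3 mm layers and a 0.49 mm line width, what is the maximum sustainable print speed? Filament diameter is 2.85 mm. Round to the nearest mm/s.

Extrusion cross-section: 0.3 × 0.49 → 0.147 mm².
Max speed = 14.9 / 0.147 = 101.36 ≈ 101 mm/s.

101 mm/s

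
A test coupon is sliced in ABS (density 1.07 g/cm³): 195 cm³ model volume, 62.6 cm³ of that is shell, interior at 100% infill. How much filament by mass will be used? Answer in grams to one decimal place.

208.7 g

Infill region = 195 − 62.6 = 132.4 cm³.
Infill volume: 1.00 × 132.4 → 132.4 cm³.
Total extruded = 62.6 + 132.4, so 195 cm³.
Mass: 195 × 1.07 → 208.65 g.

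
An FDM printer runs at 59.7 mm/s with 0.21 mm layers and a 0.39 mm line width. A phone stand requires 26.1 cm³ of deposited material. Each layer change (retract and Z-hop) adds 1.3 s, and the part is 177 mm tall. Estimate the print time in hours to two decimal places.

Line area: 0.21 × 0.39 → 0.0819 mm².
Toolpath length = 26.1 cm³ / 0.0819 mm² = 26100 / 0.0819 = 318681.3 mm.
Print-move time: 318681.3 / 59.7 → 5338 s.
Layer count = ceil(177 / 0.21) = 843.
Non-print overhead: 843 × 1.3 → 1095.9 s.
Altogether 5338 + 1095.9 = 6433.9 s, i.e. 1.79 hours.

1.79 hours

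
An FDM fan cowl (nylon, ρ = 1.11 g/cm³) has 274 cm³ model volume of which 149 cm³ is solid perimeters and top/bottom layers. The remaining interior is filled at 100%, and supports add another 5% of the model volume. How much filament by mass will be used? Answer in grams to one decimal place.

Interior volume = 274 − 149 = 125 cm³.
Infill deposited = 1.00 × 125 = 125 cm³.
Support = 0.05 × 274 = 13.7 cm³.
Total extruded: 149 + 125 + 13.7 → 287.7 cm³.
Mass = 287.7 × 1.11, so 319.347 g.

319.3 g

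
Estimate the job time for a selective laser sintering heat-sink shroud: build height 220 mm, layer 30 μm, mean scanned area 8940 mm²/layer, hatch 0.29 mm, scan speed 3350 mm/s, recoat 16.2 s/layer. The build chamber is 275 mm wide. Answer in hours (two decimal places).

51.75 hours

Layer count = ceil(220 / 0.03) = 7334.
Hatch length per layer = 8940 / 0.29, so 30827.6 mm.
Scan time per layer = 30827.6 / 3350, so 9.2023 s.
Time per layer = 9.2023 + 16.2 = 25.4023 s.
Total: 7334 × 25.4023 s = 186300.4682 s → 51.75 hours.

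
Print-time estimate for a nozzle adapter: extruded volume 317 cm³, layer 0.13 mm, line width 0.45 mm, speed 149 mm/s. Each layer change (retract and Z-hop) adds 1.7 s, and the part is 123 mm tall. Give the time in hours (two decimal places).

10.55 hours

Extrusion cross-section: 0.13 × 0.45 → 0.0585 mm².
Path length: 317000 mm³ / 0.0585 mm² → 5418803.4 mm.
Print-move time = 5418803.4 / 149 = 36367.8 s.
Layer count = ceil(123 / 0.13) = 947.
Z-hop total: 947 × 1.7 → 1609.9 s.
Altogether 36367.8 + 1609.9 = 37977.7 s, i.e. 10.55 hours.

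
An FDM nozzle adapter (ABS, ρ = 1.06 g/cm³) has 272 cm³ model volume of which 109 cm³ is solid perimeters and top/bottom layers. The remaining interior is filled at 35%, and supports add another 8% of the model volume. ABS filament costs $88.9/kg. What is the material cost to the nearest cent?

$17.70

Infill region: 272 − 109 → 163 cm³.
Deposited infill: 0.35 × 163 → 57.05 cm³.
Support: 0.08 × 272 → 21.76 cm³.
Total printed volume = 109 + 57.05 + 21.76 = 187.81 cm³.
Mass = 187.81 × 1.06, so 199.0786 g.
Cost = 199.0786 g / 1000 × $88.9/kg = $17.70.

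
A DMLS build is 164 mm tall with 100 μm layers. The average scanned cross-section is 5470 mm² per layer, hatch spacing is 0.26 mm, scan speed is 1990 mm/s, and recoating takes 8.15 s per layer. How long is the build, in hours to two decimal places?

Layer count = ceil(164 / 0.1) = 1640.
Hatch length per layer = 5470 / 0.26 = 21038.5 mm.
Per-layer scan time: 21038.5 / 1990 → 10.5721 s.
Time per layer = 10.5721 + 8.15 = 18.7221 s.
Build time = 1640 × 18.7221 = 30704.244 s = 8.53 hours.

8.53 hours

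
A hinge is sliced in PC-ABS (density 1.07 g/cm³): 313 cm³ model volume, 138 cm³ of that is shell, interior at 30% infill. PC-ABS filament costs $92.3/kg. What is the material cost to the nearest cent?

Interior volume = 313 − 138, so 175 cm³.
Infill deposited = 0.30 × 175, so 52.5 cm³.
Total extruded = 138 + 52.5 = 190.5 cm³.
Mass = 190.5 × 1.07, so 203.835 g.
At $92.3/kg: 203.835/1000 × 92.3 = $18.81.

$18.81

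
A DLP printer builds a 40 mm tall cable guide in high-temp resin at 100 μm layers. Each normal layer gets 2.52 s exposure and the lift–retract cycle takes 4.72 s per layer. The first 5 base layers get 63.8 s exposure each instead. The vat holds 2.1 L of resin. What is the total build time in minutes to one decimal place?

Layers = ⌈40/0.1⌉ = 400.
Base layers = 5 × (63.8 + 4.72) = 342.6 s.
Remaining layers = 395 × (2.52 + 4.72), so 2859.8 s.
Total = 342.6 + 2859.8 = 3202.4 s = 53.4 minutes.

53.4 minutes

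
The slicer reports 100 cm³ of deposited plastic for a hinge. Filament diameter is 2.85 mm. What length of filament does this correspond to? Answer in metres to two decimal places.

15.68 m

A = π r² = π × 1.425² = 6.3794 mm².
L = 100000 mm³ / 6.3794 mm² = 15675.46 mm, i.e. 15.68 m.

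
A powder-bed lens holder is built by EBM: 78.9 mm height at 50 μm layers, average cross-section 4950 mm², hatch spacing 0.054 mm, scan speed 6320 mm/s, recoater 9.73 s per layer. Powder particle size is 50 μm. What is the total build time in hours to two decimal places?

10.62 hours

Number of layers: 78.9 / 0.05 → 1578 (rounded up).
Scan path per layer = 4950 / 0.054 = 91666.7 mm.
Per-layer scan time: 91666.7 / 6320 → 14.5042 s.
Layer cycle: 14.5042 + 9.73 → 24.2342 s.
Total: 1578 × 24.2342 s = 38241.5676 s → 10.62 hours.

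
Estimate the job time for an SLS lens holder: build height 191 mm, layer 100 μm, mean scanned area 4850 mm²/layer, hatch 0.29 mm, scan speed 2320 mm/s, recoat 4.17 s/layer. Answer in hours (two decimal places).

6.04 hours

Number of layers: 191 / 0.1 → 1910 (rounded up).
Hatch length per layer = 4850 / 0.29 = 16724.1 mm.
Per-layer scan time = 16724.1 / 2320, so 7.2087 s.
Time per layer = 7.2087 + 4.17 = 11.3787 s.
1910 layers × 11.3787 s/layer = 21733.317 s, i.e. 6.04 hours.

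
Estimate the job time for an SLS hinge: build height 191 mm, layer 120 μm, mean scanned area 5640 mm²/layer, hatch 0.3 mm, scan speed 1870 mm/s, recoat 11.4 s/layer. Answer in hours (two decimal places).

Layers = ⌈191/0.12⌉ = 1592.
Per-layer scan distance = 5640 / 0.3, so 18800 mm.
Per-layer scan time: 18800 / 1870 → 10.0535 s.
Layer cycle = 10.0535 + 11.4 = 21.4535 s.
Total: 1592 × 21.4535 s = 34153.972 s → 9.49 hours.

9.49 hours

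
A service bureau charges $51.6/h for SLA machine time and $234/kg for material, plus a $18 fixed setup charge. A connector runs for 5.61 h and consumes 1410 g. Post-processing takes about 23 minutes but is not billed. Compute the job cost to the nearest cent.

$637.42

Time charge = 51.6 × 5.61, so $289.476.
Feedstock cost: 234 × 1410/1000 → $329.94.
Total = 289.476 + 329.94 + 18 = 637.416 ≈ $637.42.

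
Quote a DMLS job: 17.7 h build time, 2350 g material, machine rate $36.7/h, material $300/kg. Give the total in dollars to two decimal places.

$1354.59

Machine-time cost = 36.7 × 17.7 = $649.59.
Material charge: 300 × 2350/1000 → $705.00.
Total = 649.59 + 705.00 = $1354.59.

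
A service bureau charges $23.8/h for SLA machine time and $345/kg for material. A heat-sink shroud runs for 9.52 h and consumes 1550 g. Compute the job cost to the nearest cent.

$761.33

Time charge = 23.8 × 9.52, so $226.576.
Material charge: 345 × 1550/1000 → $534.75.
Job cost: 226.576 + 534.75 = 761.326 ≈ $761.33.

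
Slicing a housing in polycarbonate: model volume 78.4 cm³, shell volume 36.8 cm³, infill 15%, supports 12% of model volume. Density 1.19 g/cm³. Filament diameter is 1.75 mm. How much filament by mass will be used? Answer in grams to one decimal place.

Volume inside the shell = 78.4 − 36.8 = 41.6 cm³.
Infill volume = 0.15 × 41.6, so 6.24 cm³.
Support: 0.12 × 78.4 → 9.408 cm³.
Deposited volume = 36.8 + 6.24 + 9.408, so 52.448 cm³.
Mass = 52.448 × 1.19, so 62.41312 g.

62.4 g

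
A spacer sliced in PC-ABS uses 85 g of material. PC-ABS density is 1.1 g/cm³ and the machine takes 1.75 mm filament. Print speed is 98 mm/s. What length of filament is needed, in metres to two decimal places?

32.13 m

Volume = 85 g / 1.1 g·cm⁻³ = 77.2727 cm³ = 77272.7 mm³.
A = π r² = π × 0.875² = 2.4053 mm².
Length = 77272.7 / 2.4053 = 32126.01 mm = 32.13 m.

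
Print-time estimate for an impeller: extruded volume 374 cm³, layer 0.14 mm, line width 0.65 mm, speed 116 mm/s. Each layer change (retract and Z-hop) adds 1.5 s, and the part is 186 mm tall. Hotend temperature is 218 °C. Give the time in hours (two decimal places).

Line area = 0.14 × 0.65 = 0.091 mm².
Toolpath length = 374 cm³ / 0.091 mm² = 374000 / 0.091 = 4109890.1 mm.
Print-move time = 4109890.1 / 116 = 35430.1 s.
Layer count = ceil(186 / 0.14) = 1329.
Layer-change overhead = 1329 × 1.5 = 1993.5 s.
Total = 35430.1 + 1993.5 = 37423.6 s = 10.40 hours.

10.40 hours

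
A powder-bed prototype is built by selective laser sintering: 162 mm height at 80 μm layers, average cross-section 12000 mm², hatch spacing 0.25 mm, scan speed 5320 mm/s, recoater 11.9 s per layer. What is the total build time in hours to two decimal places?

11.77 hours

Layers = ⌈162/0.08⌉ = 2025.
Scan path per layer: 12000 / 0.25 → 48000 mm.
Scan time per layer = 48000 / 5320 = 9.0226 s.
Per-layer time = 9.0226 + 11.9 = 20.9226 s.
Total: 2025 × 20.9226 s = 42368.265 s → 11.77 hours.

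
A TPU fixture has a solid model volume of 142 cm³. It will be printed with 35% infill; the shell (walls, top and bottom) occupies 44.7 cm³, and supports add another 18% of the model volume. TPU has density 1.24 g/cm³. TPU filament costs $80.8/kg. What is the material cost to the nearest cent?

Volume inside the shell = 142 − 44.7 = 97.3 cm³.
Infill volume: 0.35 × 97.3 → 34.055 cm³.
Support = 0.18 × 142 = 25.56 cm³.
Total printed volume = 44.7 + 34.055 + 25.56, so 104.315 cm³.
Mass = 104.315 × 1.24 = 129.3506 g.
Cost = 129.3506 g / 1000 × $80.8/kg = $10.45.

$10.45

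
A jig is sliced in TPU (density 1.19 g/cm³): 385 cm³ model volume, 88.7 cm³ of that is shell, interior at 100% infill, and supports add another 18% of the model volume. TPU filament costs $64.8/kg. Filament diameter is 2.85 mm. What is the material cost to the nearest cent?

$35.03

Volume inside the shell = 385 − 88.7 = 296.3 cm³.
Infill deposited = 1.00 × 296.3, so 296.3 cm³.
Support: 0.18 × 385 → 69.3 cm³.
Deposited volume: 88.7 + 296.3 + 69.3 → 454.3 cm³.
Mass: 454.3 × 1.19 → 540.617 g.
At $64.8/kg: 540.617/1000 × 64.8 = $35.03.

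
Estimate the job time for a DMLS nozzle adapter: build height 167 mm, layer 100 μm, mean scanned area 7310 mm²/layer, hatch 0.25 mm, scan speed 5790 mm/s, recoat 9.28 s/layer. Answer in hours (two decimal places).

Number of layers: 167 / 0.1 → 1670 (rounded up).
Scan path per layer = 7310 / 0.25, so 29240 mm.
Scan time per layer = 29240 / 5790 = 5.0501 s.
Layer cycle: 5.0501 + 9.28 → 14.3301 s.
Total: 1670 × 14.3301 s = 23931.267 s → 6.65 hours.

6.65 hours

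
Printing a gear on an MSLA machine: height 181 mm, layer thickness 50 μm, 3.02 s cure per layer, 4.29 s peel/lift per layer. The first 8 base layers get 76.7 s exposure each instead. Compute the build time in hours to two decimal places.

7.51 hours

Layer count = ceil(181 / 0.05) = 3620.
Burn-in layers = 8 × (76.7 + 4.29) = 647.92 s.
Regular layers: 3612 × (3.02 + 4.29) → 26403.72 s.
Sum: 647.92 + 26403.72 = 27051.64 s → 7.51 hours.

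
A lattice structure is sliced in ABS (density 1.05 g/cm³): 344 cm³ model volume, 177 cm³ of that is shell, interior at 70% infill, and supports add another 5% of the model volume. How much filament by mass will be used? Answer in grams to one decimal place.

Volume inside the shell: 344 − 177 → 167 cm³.
Infill deposited = 0.70 × 167 = 116.9 cm³.
Support = 0.05 × 344 = 17.2 cm³.
Total printed volume = 177 + 116.9 + 17.2, so 311.1 cm³.
Mass = 311.1 × 1.05, so 326.655 g.

326.7 g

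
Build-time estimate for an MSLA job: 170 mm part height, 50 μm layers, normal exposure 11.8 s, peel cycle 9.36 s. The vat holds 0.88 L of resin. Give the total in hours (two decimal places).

Layers = ⌈170/0.05⌉ = 3400.
Each layer takes = 11.8 + 9.36 = 21.16 s.
Total = 3400 × 21.16 = 71944 s = 19.98 hours.

19.98 hours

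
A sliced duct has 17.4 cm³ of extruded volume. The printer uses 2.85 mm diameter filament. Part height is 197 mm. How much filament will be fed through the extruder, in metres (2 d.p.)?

2.73 m

Cross-section of 2.85 mm filament: π·(2.85/2)² = 6.3794 mm².
L = 17400 mm³ / 6.3794 mm² = 2727.53 mm, i.e. 2.73 m.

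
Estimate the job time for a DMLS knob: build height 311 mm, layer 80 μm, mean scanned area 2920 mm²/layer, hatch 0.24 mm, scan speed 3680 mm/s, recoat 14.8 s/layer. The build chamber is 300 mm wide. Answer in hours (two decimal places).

19.55 hours

Layer count = ceil(311 / 0.08) = 3888.
Scan path per layer: 2920 / 0.24 → 12166.7 mm.
Per-layer scan time = 12166.7 / 3680, so 3.3062 s.
Time per layer = 3.3062 + 14.8 = 18.1062 s.
Total: 3888 × 18.1062 s = 70396.9056 s → 19.55 hours.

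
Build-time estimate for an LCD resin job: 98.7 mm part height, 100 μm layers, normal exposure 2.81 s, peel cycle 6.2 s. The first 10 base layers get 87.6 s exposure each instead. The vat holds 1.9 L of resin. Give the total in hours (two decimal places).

2.71 hours

Number of layers: 98.7 / 0.1 → 987 (rounded up).
Burn-in layers: 10 × (87.6 + 6.2) → 938 s.
Normal layers = 977 × (2.81 + 6.2), so 8802.77 s.
Total = 938 + 8802.77 = 9740.77 s = 2.71 hours.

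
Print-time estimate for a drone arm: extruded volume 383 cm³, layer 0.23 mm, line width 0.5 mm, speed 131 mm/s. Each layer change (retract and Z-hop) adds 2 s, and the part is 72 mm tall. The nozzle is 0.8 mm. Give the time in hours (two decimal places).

7.24 hours

Line area = 0.23 × 0.5, so 0.115 mm².
Total extruded path = 383000/0.115 = 3330434.8 mm.
Print-move time: 3330434.8 / 131 → 25423.2 s.
Layer count = ceil(72 / 0.23) = 314.
Non-print overhead = 314 × 2, so 628 s.
Total = 25423.2 + 628 = 26051.2 s = 7.24 hours.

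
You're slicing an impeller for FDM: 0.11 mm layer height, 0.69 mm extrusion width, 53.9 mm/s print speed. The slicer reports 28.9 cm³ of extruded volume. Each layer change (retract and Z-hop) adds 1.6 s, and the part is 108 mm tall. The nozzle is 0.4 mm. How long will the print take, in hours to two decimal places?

Extrusion cross-section = 0.11 × 0.69, so 0.0759 mm².
Toolpath length = 28.9 cm³ / 0.0759 mm² = 28900 / 0.0759 = 380764.2 mm.
Time extruding = 380764.2 / 53.9, so 7064.3 s.
Number of layers: 108 / 0.11 → 982 (rounded up).
Layer-change overhead = 982 × 1.6 = 1571.2 s.
Total = 7064.3 + 1571.2 = 8635.5 s = 2.40 hours.

2.40 hours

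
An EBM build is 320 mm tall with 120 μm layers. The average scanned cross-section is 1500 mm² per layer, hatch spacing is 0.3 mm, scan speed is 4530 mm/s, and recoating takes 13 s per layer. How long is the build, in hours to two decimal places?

Layers = ⌈320/0.12⌉ = 2667.
Hatch length per layer: 1500 / 0.3 → 5000 mm.
Per-layer scan time = 5000 / 4530, so 1.1038 s.
Time per layer = 1.1038 + 13 = 14.1038 s.
Build time = 2667 × 14.1038 = 37614.8346 s = 10.45 hours.

10.45 hours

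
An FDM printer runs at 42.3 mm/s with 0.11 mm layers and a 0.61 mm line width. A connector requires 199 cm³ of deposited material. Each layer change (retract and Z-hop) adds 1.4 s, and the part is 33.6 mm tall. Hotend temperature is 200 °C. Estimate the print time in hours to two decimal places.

19.59 hours

Extrusion cross-section = 0.11 × 0.61 = 0.0671 mm².
Total extruded path = 199000/0.0671 = 2965722.8 mm.
Time extruding = 2965722.8 / 42.3 = 70111.7 s.
Number of layers: 33.6 / 0.11 → 306 (rounded up).
Layer-change overhead = 306 × 1.4 = 428.4 s.
Altogether 70111.7 + 428.4 = 70540.1 s, i.e. 19.59 hours.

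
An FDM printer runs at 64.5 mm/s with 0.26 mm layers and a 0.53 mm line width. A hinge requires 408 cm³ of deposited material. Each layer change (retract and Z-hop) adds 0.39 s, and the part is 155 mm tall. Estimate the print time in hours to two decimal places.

Bead cross-section = 0.26 × 0.53 = 0.1378 mm².
Path length: 408000 mm³ / 0.1378 mm² → 2960812.8 mm.
Time extruding: 2960812.8 / 64.5 → 45904.1 s.
Layers = ⌈155/0.26⌉ = 597.
Non-print overhead = 597 × 0.39 = 232.83 s.
Total = 45904.1 + 232.83 = 46136.93 s = 12.82 hours.

12.82 hours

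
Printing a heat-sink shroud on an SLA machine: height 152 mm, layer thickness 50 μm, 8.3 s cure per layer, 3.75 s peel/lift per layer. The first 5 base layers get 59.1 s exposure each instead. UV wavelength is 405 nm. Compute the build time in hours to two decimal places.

Number of layers: 152 / 0.05 → 3040 (rounded up).
Burn-in layers = 5 × (59.1 + 3.75) = 314.25 s.
Remaining layers = 3035 × (8.3 + 3.75), so 36571.75 s.
Sum: 314.25 + 36571.75 = 36886 s → 10.25 hours.

10.25 hours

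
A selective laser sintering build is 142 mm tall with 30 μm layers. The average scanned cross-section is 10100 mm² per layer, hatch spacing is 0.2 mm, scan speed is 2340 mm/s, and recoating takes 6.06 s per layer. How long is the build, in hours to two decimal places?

36.35 hours

Layer count = ceil(142 / 0.03) = 4734.
Hatch length per layer = 10100 / 0.2 = 50500 mm.
Scan time per layer = 50500 / 2340, so 21.5812 s.
Time per layer: 21.5812 + 6.06 → 27.6412 s.
Build time = 4734 × 27.6412 = 130853.4408 s = 36.35 hours.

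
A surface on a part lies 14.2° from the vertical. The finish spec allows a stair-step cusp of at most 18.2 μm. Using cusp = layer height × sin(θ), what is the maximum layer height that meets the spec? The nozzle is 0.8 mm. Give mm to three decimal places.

sin(14.2°) = 0.2453; t_max = 0.0182/0.2453 = 0.074 mm.

0.074 mm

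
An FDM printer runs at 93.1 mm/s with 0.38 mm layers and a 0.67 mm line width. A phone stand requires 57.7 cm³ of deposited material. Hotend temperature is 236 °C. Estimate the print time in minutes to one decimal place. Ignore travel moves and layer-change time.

40.6 minutes

Extrusion cross-section: 0.38 × 0.67 → 0.2546 mm².
Path length: 57700 mm³ / 0.2546 mm² → 226630 mm.
Print-move time = 226630 / 93.1 = 2434.3 s.
Converting: 2434.3 s = 40.6 minutes.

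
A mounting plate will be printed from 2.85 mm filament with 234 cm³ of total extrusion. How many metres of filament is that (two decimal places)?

36.68 m

Filament cross-section = π × (2.85/2)² = 6.3794 mm².
Length = 234 cm³ / 6.3794 mm² = 234000 / 6.3794 = 36680.57 mm = 36.68 m.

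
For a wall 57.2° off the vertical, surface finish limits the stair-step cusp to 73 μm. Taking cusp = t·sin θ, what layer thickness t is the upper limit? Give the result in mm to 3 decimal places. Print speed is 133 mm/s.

0.087 mm

Layer height = cusp / sin(57.2°) = 0.073 / 0.8406 = 0.087 mm.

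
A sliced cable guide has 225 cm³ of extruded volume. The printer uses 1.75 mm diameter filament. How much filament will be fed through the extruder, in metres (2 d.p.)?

93.54 m

A = π r² = π × 0.875² = 2.4053 mm².
L = 225000 mm³ / 2.4053 mm² = 93543.42 mm, i.e. 93.54 m.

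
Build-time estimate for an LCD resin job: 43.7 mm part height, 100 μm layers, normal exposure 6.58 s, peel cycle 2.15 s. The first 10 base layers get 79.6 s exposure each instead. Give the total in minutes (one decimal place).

75.8 minutes

Layer count = ceil(43.7 / 0.1) = 437.
Base layers: 10 × (79.6 + 2.15) → 817.5 s.
Regular layers: 427 × (6.58 + 2.15) → 3727.71 s.
Total = 817.5 + 3727.71 = 4545.21 s = 75.8 minutes.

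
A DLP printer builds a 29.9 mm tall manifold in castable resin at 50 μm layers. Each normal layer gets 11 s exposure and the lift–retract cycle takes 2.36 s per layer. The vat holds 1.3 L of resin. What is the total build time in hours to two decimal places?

2.22 hours

Layer count = ceil(29.9 / 0.05) = 598.
Per-layer time = 11 + 2.36, so 13.36 s.
Total = 598 × 13.36 = 7989.28 s = 2.22 hours.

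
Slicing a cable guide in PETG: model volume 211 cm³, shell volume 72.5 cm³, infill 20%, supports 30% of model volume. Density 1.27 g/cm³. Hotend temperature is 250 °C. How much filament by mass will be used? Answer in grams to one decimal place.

Infill region = 211 − 72.5, so 138.5 cm³.
Infill deposited = 0.20 × 138.5 = 27.7 cm³.
Support: 0.30 × 211 → 63.3 cm³.
Total printed volume: 72.5 + 27.7 + 63.3 → 163.5 cm³.
Mass = 163.5 × 1.27 = 207.645 g.

207.6 g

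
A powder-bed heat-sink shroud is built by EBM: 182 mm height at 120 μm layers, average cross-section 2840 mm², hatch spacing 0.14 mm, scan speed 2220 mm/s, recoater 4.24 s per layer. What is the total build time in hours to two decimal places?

5.64 hours

Layer count = ceil(182 / 0.12) = 1517.
Scan path per layer = 2840 / 0.14, so 20285.7 mm.
Scan time per layer: 20285.7 / 2220 → 9.1377 s.
Per-layer time: 9.1377 + 4.24 → 13.3777 s.
Build time = 1517 × 13.3777 = 20293.9709 s = 5.64 hours.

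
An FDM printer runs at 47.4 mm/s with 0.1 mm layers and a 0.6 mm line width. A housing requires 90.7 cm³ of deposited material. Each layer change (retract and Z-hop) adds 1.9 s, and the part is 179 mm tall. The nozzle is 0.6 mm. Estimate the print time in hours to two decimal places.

9.80 hours

Extrusion cross-section = 0.1 × 0.6, so 0.06 mm².
Path length: 90700 mm³ / 0.06 mm² → 1511666.7 mm.
Extrusion time = 1511666.7 / 47.4 = 31891.7 s.
Number of layers: 179 / 0.1 → 1790 (rounded up).
Layer-change overhead = 1790 × 1.9 = 3401 s.
Total = 31891.7 + 3401 = 35292.7 s = 9.80 hours.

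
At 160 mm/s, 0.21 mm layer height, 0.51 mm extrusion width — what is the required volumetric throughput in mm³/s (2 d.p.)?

Extrusion cross-section = 0.21 × 0.51, so 0.1071 mm².
Q = v·A = 160 × 0.1071 = 17.14 mm³/s.

17.14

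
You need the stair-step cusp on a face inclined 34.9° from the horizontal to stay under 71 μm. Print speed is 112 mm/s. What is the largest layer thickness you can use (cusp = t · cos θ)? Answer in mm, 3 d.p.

0.087 mm

t = h_c / cos θ = 0.071 / 0.8202 = 0.087 mm.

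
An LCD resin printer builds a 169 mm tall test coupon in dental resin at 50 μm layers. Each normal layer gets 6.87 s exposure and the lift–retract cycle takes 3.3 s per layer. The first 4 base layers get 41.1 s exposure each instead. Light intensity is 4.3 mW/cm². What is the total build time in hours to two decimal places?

Layer count = ceil(169 / 0.05) = 3380.
Base layers = 4 × (41.1 + 3.3) = 177.6 s.
Normal layers: 3376 × (6.87 + 3.3) → 34333.92 s.
Total = 177.6 + 34333.92 = 34511.52 s = 9.59 hours.

9.59 hours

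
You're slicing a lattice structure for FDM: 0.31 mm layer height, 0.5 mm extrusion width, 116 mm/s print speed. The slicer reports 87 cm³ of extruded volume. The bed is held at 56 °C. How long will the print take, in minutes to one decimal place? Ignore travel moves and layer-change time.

80.6 minutes

Line area = 0.31 × 0.5, so 0.155 mm².
Total extruded path = 87000/0.155 = 561290.3 mm.
Extrusion time: 561290.3 / 116 → 4838.7 s.
4838.7 s = 80.6 minutes.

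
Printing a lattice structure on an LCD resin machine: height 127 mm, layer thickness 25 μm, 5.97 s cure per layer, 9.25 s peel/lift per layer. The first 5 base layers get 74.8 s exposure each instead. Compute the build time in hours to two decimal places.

21.57 hours

Layers = ⌈127/0.025⌉ = 5080.
Base layers = 5 × (74.8 + 9.25), so 420.25 s.
Normal layers: 5075 × (5.97 + 9.25) → 77241.5 s.
Sum: 420.25 + 77241.5 = 77661.75 s → 21.57 hours.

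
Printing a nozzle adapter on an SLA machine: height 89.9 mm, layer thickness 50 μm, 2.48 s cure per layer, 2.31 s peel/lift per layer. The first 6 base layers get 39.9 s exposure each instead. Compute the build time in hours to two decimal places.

Layers = ⌈89.9/0.05⌉ = 1798.
Bottom layers: 6 × (39.9 + 2.31) → 253.26 s.
Regular layers: 1792 × (2.48 + 2.31) → 8583.68 s.
Total = 253.26 + 8583.68 = 8836.94 s = 2.45 hours.

2.45 hours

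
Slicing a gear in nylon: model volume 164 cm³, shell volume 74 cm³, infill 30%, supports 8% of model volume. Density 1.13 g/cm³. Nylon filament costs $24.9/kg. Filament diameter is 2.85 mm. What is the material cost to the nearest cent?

Volume inside the shell = 164 − 74, so 90 cm³.
Infill deposited = 0.30 × 90 = 27 cm³.
Support: 0.08 × 164 → 13.12 cm³.
Deposited volume = 74 + 27 + 13.12 = 114.12 cm³.
Mass = 114.12 × 1.13 = 128.9556 g.
At $24.9/kg: 128.9556/1000 × 24.9 = $3.21.

$3.21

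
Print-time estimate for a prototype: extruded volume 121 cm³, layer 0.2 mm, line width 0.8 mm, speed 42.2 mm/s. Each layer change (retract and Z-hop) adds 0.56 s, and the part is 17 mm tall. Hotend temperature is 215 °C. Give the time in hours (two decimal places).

Extrusion cross-section = 0.2 × 0.8 = 0.16 mm².
Total extruded path = 121000/0.16 = 756250 mm.
Extrusion time: 756250 / 42.2 → 17920.6 s.
Number of layers: 17 / 0.2 → 85 (rounded up).
Layer-change overhead = 85 × 0.56, so 47.6 s.
Total = 17920.6 + 47.6 = 17968.2 s = 4.99 hours.

4.99 hours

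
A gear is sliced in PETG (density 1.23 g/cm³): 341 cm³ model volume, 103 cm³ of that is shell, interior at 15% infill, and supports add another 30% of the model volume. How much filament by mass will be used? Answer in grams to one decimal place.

Volume inside the shell: 341 − 103 → 238 cm³.
Infill volume: 0.15 × 238 → 35.7 cm³.
Support = 0.30 × 341 = 102.3 cm³.
Deposited volume = 103 + 35.7 + 102.3 = 241 cm³.
Mass: 241 × 1.23 → 296.43 g.

296.4 g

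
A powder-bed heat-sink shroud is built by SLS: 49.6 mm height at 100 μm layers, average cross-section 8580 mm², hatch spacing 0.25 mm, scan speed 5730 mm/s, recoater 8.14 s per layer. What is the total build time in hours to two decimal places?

Layers = ⌈49.6/0.1⌉ = 496.
Scan path per layer: 8580 / 0.25 → 34320 mm.
Per-layer scan time = 34320 / 5730 = 5.9895 s.
Time per layer: 5.9895 + 8.14 → 14.1295 s.
Build time = 496 × 14.1295 = 7008.232 s = 1.95 hours.

1.95 hours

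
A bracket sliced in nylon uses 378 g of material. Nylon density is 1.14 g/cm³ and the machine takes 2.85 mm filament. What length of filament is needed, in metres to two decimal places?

51.98 m

Volume = 378 g / 1.14 g·cm⁻³ = 331.5789 cm³ = 331578.9 mm³.
Cross-section of 2.85 mm filament: π·(2.85/2)² = 6.3794 mm².
Length = 331578.9 / 6.3794 = 51976.5 mm = 51.98 m.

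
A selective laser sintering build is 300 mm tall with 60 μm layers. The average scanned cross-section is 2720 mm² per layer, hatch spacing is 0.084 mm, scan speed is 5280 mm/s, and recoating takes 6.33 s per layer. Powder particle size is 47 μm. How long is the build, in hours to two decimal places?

Layer count = ceil(300 / 0.06) = 5000.
Per-layer scan distance: 2720 / 0.084 → 32381 mm.
Scan time per layer = 32381 / 5280, so 6.1328 s.
Time per layer = 6.1328 + 6.33, so 12.4628 s.
Build time = 5000 × 12.4628 = 62314 s = 17.31 hours.

17.31 hours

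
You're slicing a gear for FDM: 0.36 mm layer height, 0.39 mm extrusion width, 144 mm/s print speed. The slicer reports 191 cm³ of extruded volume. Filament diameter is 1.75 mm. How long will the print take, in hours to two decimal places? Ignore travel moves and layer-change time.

2.62 hours

Line area = 0.36 × 0.39 = 0.1404 mm².
Path length: 191000 mm³ / 0.1404 mm² → 1360398.9 mm.
Time extruding = 1360398.9 / 144, so 9447.2 s.
That's 9447.2 s → 2.62 hours.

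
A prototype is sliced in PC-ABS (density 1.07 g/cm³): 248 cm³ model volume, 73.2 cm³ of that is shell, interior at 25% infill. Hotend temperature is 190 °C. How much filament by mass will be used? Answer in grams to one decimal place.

Interior volume: 248 − 73.2 → 174.8 cm³.
Deposited infill: 0.25 × 174.8 → 43.7 cm³.
Deposited volume: 73.2 + 43.7 → 116.9 cm³.
Mass: 116.9 × 1.07 → 125.083 g.

125.1 g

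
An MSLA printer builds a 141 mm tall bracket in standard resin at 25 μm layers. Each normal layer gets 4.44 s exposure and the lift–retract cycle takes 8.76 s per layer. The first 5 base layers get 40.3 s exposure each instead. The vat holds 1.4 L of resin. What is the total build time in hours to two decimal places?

Layers = ⌈141/0.025⌉ = 5640.
Base layers = 5 × (40.3 + 8.76), so 245.3 s.
Normal layers = 5635 × (4.44 + 8.76), so 74382 s.
Sum: 245.3 + 74382 = 74627.3 s → 20.73 hours.

20.73 hours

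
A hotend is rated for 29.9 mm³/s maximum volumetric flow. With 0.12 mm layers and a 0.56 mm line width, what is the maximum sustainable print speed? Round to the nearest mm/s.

Extrusion cross-section = 0.12 × 0.56 = 0.0672 mm².
Max speed = 29.9 / 0.0672 = 444.94 ≈ 445 mm/s.

445 mm/s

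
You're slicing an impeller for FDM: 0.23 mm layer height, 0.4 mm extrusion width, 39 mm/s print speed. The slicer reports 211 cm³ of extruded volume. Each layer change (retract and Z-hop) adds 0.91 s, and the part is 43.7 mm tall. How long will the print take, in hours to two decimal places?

16.38 hours

Line area: 0.23 × 0.4 → 0.092 mm².
Path length: 211000 mm³ / 0.092 mm² → 2293478.3 mm.
Time extruding = 2293478.3 / 39 = 58807.1 s.
Layers = ⌈43.7/0.23⌉ = 190.
Non-print overhead = 190 × 0.91, so 172.9 s.
Total = 58807.1 + 172.9 = 58980 s = 16.38 hours.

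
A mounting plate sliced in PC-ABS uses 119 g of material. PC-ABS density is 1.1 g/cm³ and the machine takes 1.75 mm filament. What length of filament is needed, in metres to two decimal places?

Volume = 119 g / 1.1 g·cm⁻³ = 108.1818 cm³ = 108181.8 mm³.
Cross-section of 1.75 mm filament: π·(1.75/2)² = 2.4053 mm².
L = V/A = 108181.8/2.4053 = 44976.43 mm → 44.98 m.

44.98 m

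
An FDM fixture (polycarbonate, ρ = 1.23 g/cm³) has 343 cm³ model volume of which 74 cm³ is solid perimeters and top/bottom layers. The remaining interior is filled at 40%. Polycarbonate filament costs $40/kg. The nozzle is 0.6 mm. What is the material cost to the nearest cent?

$8.93

Interior volume = 343 − 74, so 269 cm³.
Deposited infill = 0.40 × 269, so 107.6 cm³.
Total extruded = 74 + 107.6 = 181.6 cm³.
Mass = 181.6 × 1.23 = 223.368 g.
Cost = 223.368 g / 1000 × $40/kg = $8.93.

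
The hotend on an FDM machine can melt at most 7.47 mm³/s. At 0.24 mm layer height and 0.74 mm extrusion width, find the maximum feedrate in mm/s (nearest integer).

Extrusion cross-section = 0.24 × 0.74 = 0.1776 mm².
Max speed = 7.47 / 0.1776 = 42.06 ≈ 42 mm/s.

42 mm/s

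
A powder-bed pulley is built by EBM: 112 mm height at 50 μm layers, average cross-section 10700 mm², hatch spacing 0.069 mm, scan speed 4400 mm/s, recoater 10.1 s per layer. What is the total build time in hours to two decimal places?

28.21 hours

Layer count = ceil(112 / 0.05) = 2240.
Per-layer scan distance = 10700 / 0.069, so 155072.5 mm.
Per-layer scan time: 155072.5 / 4400 → 35.2438 s.
Layer cycle = 35.2438 + 10.1, so 45.3438 s.
Total: 2240 × 45.3438 s = 101570.112 s → 28.21 hours.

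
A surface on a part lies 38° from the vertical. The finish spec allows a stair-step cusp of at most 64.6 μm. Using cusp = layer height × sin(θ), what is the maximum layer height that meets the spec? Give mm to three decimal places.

0.105 mm

t = h_c / sin θ = 0.0646 / 0.6157 = 0.105 mm.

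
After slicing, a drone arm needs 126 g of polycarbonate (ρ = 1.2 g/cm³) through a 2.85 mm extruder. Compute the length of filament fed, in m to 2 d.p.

Extruded volume: 126/1.2 = 105 cm³ (105000 mm³).
A = π r² = π × 1.425² = 6.3794 mm².
Length = 105000 / 6.3794 = 16459.23 mm = 16.46 m.

16.46 m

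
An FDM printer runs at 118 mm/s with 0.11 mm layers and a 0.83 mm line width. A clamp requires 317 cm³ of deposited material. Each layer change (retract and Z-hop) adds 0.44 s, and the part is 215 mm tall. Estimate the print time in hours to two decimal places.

8.41 hours

Extrusion cross-section = 0.11 × 0.83 = 0.0913 mm².
Toolpath length = 317 cm³ / 0.0913 mm² = 317000 / 0.0913 = 3472070.1 mm.
Print-move time: 3472070.1 / 118 → 29424.3 s.
Number of layers: 215 / 0.11 → 1955 (rounded up).
Z-hop total = 1955 × 0.44, so 860.2 s.
Total = 29424.3 + 860.2 = 30284.5 s = 8.41 hours.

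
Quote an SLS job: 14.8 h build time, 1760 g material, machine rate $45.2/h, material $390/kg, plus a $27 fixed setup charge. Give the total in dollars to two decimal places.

Machine cost = 45.2 × 14.8 = $668.96.
Feedstock cost = 390 × 1760/1000 = $686.40.
Total = 668.96 + 686.40 + 27 = $1382.36.

$1382.36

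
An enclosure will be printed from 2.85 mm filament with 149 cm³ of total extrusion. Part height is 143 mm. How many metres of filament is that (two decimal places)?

23.36 m

Cross-section of 2.85 mm filament: π·(2.85/2)² = 6.3794 mm².
L = 149000 mm³ / 6.3794 mm² = 23356.43 mm, i.e. 23.36 m.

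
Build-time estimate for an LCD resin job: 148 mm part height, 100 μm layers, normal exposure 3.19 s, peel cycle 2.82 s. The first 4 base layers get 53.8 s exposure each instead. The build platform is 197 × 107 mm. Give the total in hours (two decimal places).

Layer count = ceil(148 / 0.1) = 1480.
Base layers = 4 × (53.8 + 2.82), so 226.48 s.
Regular layers = 1476 × (3.19 + 2.82), so 8870.76 s.
Total = 226.48 + 8870.76 = 9097.24 s = 2.53 hours.

2.53 hours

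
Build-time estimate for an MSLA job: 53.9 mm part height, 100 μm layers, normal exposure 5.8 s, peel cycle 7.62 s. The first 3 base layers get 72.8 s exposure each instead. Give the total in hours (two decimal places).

Layer count = ceil(53.9 / 0.1) = 539.
Base layers: 3 × (72.8 + 7.62) → 241.26 s.
Remaining layers = 536 × (5.8 + 7.62) = 7193.12 s.
Total = 241.26 + 7193.12 = 7434.38 s = 2.07 hours.

2.07 hours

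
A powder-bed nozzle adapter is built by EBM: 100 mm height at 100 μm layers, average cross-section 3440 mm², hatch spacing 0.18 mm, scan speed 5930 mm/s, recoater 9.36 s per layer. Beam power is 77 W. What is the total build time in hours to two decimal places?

Layers = ⌈100/0.1⌉ = 1000.
Hatch length per layer: 3440 / 0.18 → 19111.1 mm.
Per-layer scan time = 19111.1 / 5930, so 3.2228 s.
Per-layer time = 3.2228 + 9.36, so 12.5828 s.
Build time = 1000 × 12.5828 = 12582.8 s = 3.50 hours.

3.50 hours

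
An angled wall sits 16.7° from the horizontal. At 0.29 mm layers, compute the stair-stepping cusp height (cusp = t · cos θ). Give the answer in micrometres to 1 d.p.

cos(16.7°) = 0.9578, so cusp = 0.29 × 0.9578 = 0.277762 mm → 277.8 μm.

277.8 μm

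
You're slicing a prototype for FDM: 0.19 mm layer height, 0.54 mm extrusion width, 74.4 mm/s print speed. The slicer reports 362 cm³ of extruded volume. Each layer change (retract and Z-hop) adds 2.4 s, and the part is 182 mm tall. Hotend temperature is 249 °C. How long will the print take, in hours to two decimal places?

Line area = 0.19 × 0.54 = 0.1026 mm².
Total extruded path = 362000/0.1026 = 3528265.1 mm.
Extrusion time: 3528265.1 / 74.4 → 47422.9 s.
Layer count = ceil(182 / 0.19) = 958.
Layer-change overhead = 958 × 2.4, so 2299.2 s.
Altogether 47422.9 + 2299.2 = 49722.1 s, i.e. 13.81 hours.

13.81 hours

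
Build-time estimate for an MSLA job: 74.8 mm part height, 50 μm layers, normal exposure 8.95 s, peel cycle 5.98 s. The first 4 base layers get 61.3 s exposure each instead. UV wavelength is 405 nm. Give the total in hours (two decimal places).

Layers = ⌈74.8/0.05⌉ = 1496.
Base layers = 4 × (61.3 + 5.98), so 269.12 s.
Remaining layers: 1492 × (8.95 + 5.98) → 22275.56 s.
Sum: 269.12 + 22275.56 = 22544.68 s → 6.26 hours.

6.26 hours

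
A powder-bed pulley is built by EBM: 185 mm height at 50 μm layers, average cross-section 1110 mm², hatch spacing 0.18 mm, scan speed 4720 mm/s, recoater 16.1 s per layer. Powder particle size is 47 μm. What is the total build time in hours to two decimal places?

17.89 hours

Layers = ⌈185/0.05⌉ = 3700.
Hatch length per layer = 1110 / 0.18, so 6166.7 mm.
Scan time per layer = 6166.7 / 4720 = 1.3065 s.
Layer cycle = 1.3065 + 16.1 = 17.4065 s.
Total: 3700 × 17.4065 s = 64404.05 s → 17.89 hours.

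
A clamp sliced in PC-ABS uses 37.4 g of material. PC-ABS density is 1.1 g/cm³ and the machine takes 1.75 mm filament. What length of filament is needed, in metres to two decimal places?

14.14 m

Volume = 37.4 g / 1.1 g·cm⁻³ = 34 cm³ = 34000 mm³.
Cross-section of 1.75 mm filament: π·(1.75/2)² = 2.4053 mm².
L = V/A = 34000/2.4053 = 14135.45 mm → 14.14 m.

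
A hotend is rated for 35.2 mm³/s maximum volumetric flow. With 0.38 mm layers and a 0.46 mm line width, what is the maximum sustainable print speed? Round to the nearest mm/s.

201 mm/s

Extrusion cross-section: 0.38 × 0.46 → 0.1748 mm².
v_max = Q/A = 35.2/0.1748 = 201.37 mm/s → 201 mm/s.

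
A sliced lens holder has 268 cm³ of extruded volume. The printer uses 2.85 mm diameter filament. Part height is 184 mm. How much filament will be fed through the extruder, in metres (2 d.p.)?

42.01 m

Filament cross-section = π × (2.85/2)² = 6.3794 mm².
L = 268000 mm³ / 6.3794 mm² = 42010.22 mm, i.e. 42.01 m.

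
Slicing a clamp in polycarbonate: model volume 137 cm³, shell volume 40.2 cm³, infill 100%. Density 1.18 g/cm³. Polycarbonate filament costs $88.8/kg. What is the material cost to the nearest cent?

Interior volume = 137 − 40.2, so 96.8 cm³.
Infill volume = 1.00 × 96.8 = 96.8 cm³.
Deposited volume = 40.2 + 96.8 = 137 cm³.
Mass = 137 × 1.18 = 161.66 g.
At $88.8/kg: 161.66/1000 × 88.8 = $14.36.

$14.36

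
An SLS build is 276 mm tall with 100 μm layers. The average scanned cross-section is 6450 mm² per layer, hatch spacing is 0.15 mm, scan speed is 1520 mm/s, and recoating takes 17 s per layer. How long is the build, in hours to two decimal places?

Layer count = ceil(276 / 0.1) = 2760.
Scan path per layer = 6450 / 0.15, so 43000 mm.
Per-layer scan time: 43000 / 1520 → 28.2895 s.
Time per layer = 28.2895 + 17, so 45.2895 s.
2760 layers × 45.2895 s/layer = 124999.02 s, i.e. 34.72 hours.

34.72 hours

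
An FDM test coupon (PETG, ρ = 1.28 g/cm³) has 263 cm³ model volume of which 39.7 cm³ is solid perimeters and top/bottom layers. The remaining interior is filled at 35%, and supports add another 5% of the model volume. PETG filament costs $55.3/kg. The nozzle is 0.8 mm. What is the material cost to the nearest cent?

$9.27

Volume inside the shell: 263 − 39.7 → 223.3 cm³.
Infill volume: 0.35 × 223.3 → 78.155 cm³.
Support = 0.05 × 263, so 13.15 cm³.
Deposited volume = 39.7 + 78.155 + 13.15 = 131.005 cm³.
Mass: 131.005 × 1.28 → 167.6864 g.
At $55.3/kg: 167.6864/1000 × 55.3 = $9.27.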